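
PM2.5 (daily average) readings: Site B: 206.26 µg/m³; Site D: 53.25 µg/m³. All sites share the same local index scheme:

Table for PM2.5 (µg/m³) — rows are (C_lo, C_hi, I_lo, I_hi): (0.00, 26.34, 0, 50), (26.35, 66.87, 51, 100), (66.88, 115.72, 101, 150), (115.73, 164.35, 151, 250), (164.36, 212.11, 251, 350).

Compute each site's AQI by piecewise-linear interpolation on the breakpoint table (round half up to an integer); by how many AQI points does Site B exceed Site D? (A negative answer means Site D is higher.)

254

Site B: 206.26 ∈ [164.36, 212.11] ↔ index [251, 350].
251 + (206.26−164.36)·(350−251)/(212.11−164.36) = 251 + 41.90·99/47.75 ≈ 337.87, so AQI = 338.
Site D: 53.25 lies in 26.35–66.87, so I_lo=51, I_hi=100, C_lo=26.35, C_hi=66.87.
(100−51)/(66.87−26.35) × (53.25−26.35) + 51 = 49/40.52 × 26.90 + 51 ≈ 83.53 → 84.
AQIs: Site B=338, Site D=84. Site B (338) − Site D (84) = 254.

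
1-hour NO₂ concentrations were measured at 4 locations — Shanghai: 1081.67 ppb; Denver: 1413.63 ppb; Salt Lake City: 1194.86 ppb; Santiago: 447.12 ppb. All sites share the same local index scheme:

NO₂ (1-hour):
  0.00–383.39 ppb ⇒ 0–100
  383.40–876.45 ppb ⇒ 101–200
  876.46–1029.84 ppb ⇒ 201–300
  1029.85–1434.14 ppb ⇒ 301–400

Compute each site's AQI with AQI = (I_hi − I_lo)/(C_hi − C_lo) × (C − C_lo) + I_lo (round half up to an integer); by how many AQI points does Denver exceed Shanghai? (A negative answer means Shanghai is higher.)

81

Shanghai: row 1029.85–1434.14 (AQI 301–400). (400−301)·(1081.67−1029.85)/(1434.14−1029.85) + 301 = 99·51.82/404.29 + 301 ≈ 313.69 → 314.
Denver 1413.63: bracket 1029.85–1434.14 → index 301–400; slope 99/404.29, offset 383.78.
AQI = 301 + 99/404.29·383.78 ≈ 394.98 ⇒ 395.
Salt Lake City 1194.86: bracket 1029.85–1434.14 → index 301–400; slope 99/404.29, offset 165.01.
AQI = 301 + 99/404.29·165.01 ≈ 341.41 ⇒ 341.
Santiago: 447.12 ∈ [383.40, 876.45] ↔ index [101, 200].
101 + (447.12−383.40)·(200−101)/(876.45−383.40) = 101 + 63.72·99/493.05 ≈ 113.79, so AQI = 114.
AQIs: Shanghai=314, Denver=395, Salt Lake City=341, Santiago=114. Denver (395) − Shanghai (314) = 81.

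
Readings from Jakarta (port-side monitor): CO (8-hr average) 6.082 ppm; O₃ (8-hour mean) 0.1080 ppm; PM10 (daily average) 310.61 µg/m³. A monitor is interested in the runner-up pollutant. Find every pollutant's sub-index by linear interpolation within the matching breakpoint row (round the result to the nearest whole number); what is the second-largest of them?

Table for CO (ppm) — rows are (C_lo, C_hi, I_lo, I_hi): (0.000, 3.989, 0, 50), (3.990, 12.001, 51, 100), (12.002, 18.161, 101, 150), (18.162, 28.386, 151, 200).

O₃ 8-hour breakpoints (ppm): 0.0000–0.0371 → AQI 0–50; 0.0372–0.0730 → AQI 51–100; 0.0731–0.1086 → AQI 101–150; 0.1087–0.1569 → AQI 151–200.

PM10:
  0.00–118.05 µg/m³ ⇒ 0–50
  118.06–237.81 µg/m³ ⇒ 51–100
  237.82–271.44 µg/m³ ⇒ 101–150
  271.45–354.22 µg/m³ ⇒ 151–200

CO 6.082: bracket 3.990–12.001 → index 51–100; slope 49/8.011, offset 2.092.
AQI = 51 + 49/8.011·2.092 ≈ 63.80 ⇒ 64.
O₃: row 0.0731–0.1086 (AQI 101–150). (150−101)·(0.1080−0.0731)/(0.1086−0.0731) + 101 = 49·0.0349/0.0355 + 101 ≈ 149.17 → 149.
PM10: 310.61 ∈ [271.45, 354.22] ↔ index [151, 200].
151 + (310.61−271.45)·(200−151)/(354.22−271.45) = 151 + 39.16·49/82.77 ≈ 174.18, so AQI = 174.
Sub-indices: CO→64, O₃→149, PM10→174. Ranked high→low: 174, 149, 64. Second-highest sub-index = 149.

149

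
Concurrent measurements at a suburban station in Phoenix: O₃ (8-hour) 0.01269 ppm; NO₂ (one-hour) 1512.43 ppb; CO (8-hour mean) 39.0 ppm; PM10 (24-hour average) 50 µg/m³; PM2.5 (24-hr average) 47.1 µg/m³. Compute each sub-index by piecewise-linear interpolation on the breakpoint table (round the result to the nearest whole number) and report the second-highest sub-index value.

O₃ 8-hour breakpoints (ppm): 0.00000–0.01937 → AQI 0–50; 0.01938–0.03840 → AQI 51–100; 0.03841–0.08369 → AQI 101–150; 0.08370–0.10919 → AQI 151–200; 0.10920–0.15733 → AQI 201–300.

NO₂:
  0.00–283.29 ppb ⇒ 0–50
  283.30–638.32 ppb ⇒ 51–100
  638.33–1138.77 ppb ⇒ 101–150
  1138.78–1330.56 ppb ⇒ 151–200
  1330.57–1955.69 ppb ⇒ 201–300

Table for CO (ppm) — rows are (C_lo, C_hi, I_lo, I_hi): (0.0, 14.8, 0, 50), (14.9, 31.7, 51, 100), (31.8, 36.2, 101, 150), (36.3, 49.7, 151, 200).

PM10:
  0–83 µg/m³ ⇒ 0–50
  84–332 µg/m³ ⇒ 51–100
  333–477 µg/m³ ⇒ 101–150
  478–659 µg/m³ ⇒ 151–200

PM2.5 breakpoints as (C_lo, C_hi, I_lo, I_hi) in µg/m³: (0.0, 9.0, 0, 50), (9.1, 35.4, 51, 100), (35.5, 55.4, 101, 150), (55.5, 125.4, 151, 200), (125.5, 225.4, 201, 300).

161

O₃: 0.01269 ∈ [0.00000, 0.01937] ↔ index [0, 50].
0 + (0.01269−0.00000)·(50−0)/(0.01937−0.00000) = 0 + 0.01269·50/0.01937 ≈ 32.76, so AQI = 33.
NO₂ 1512.43: bracket 1330.57–1955.69 → index 201–300; slope 99/625.12, offset 181.86.
AQI = 201 + 99/625.12·181.86 ≈ 229.80 ⇒ 230.
CO: row 36.3–49.7 (AQI 151–200). (200−151)·(39.0−36.3)/(49.7−36.3) + 151 = 49·2.7/13.4 + 151 ≈ 160.87 → 161.
PM10: row 0–83 (AQI 0–50). (50−0)·(50−0)/(83−0) + 0 = 50·50/83 + 0 ≈ 30.12 → 30.
PM2.5: row 35.5–55.4 (AQI 101–150). (150−101)·(47.1−35.5)/(55.4−35.5) + 101 = 49·11.6/19.9 + 101 ≈ 129.56 → 130.
Sub-indices: O₃→33, NO₂→230, CO→161, PM10→30, PM2.5→130. Ranked high→low: 230, 161, 130, 33, 30. Second-highest sub-index = 161.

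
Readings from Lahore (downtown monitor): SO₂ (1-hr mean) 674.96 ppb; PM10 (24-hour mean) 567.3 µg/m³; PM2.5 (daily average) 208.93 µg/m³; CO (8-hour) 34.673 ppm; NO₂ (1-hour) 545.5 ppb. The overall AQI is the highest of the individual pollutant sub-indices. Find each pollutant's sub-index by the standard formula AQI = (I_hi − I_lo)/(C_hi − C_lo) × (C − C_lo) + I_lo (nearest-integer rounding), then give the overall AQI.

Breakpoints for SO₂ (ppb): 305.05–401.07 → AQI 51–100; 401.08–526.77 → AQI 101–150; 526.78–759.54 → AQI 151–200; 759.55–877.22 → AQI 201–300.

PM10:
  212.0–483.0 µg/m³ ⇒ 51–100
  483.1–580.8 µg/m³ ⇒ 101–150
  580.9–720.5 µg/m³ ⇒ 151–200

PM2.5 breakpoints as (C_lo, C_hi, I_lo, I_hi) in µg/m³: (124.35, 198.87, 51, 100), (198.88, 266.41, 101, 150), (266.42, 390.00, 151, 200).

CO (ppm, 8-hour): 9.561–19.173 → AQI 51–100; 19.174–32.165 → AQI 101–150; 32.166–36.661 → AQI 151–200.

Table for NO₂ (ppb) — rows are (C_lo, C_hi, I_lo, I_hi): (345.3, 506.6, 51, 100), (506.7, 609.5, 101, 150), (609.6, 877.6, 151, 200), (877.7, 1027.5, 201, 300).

SO₂: 674.96 ∈ [526.78, 759.54] ↔ index [151, 200].
151 + (674.96−526.78)·(200−151)/(759.54−526.78) = 151 + 148.18·49/232.76 ≈ 182.19, so AQI = 182.
PM10 567.3: bracket 483.1–580.8 → index 101–150; slope 49/97.7, offset 84.2.
AQI = 101 + 49/97.7·84.2 ≈ 143.23 ⇒ 143.
PM2.5: row 198.88–266.41 (AQI 101–150). (150−101)·(208.93−198.88)/(266.41−198.88) + 101 = 49·10.05/67.53 + 101 ≈ 108.29 → 108.
CO 34.673: bracket 32.166–36.661 → index 151–200; slope 49/4.495, offset 2.507.
AQI = 151 + 49/4.495·2.507 ≈ 178.33 ⇒ 178.
NO₂: 545.5 lies in 506.7–609.5, so I_lo=101, I_hi=150, C_lo=506.7, C_hi=609.5.
(150−101)/(609.5−506.7) × (545.5−506.7) + 101 = 49/102.8 × 38.8 + 101 ≈ 119.49 → 119.
Sub-indices: SO₂→182, PM10→143, PM2.5→108, CO→178, NO₂→119. Overall AQI = max = 182; dominant pollutant is SO₂.

182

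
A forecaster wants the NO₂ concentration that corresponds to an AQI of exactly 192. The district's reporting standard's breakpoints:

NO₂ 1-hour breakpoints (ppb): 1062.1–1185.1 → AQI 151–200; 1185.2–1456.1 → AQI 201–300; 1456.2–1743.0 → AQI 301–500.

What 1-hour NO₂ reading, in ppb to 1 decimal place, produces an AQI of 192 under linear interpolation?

1165.0

AQI 192 lies in the 151–200 band, which corresponds to 1062.1–1185.1 ppb.
C = 1062.1 + (192−151)×(1185.1−1062.1)/(200−151) = 1062.1 + 41×123.0/49 ≈ 1165.018 ppb → 1165.0 ppb to 1 dp.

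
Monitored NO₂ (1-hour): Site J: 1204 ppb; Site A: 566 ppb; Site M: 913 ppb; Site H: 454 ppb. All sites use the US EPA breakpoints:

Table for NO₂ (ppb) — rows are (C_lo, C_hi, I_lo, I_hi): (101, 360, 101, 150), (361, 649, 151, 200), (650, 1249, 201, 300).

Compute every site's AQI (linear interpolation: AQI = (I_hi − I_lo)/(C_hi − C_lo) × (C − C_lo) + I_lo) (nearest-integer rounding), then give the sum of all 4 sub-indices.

890

Site J: 1204 ∈ [650, 1249] ↔ index [201, 300].
201 + (1204−650)·(300−201)/(1249−650) = 201 + 554·99/599 ≈ 292.56, so AQI = 293.
Site A: 566 lies in 361–649, so I_lo=151, I_hi=200, C_lo=361, C_hi=649.
(200−151)/(649−361) × (566−361) + 151 = 49/288 × 205 + 151 ≈ 185.88 → 186.
Site M 913: bracket 650–1249 → index 201–300; slope 99/599, offset 263.
AQI = 201 + 99/599·263 ≈ 244.47 ⇒ 244.
Site H: 454 ∈ [361, 649] ↔ index [151, 200].
151 + (454−361)·(200−151)/(649−361) = 151 + 93·49/288 ≈ 166.82, so AQI = 167.
AQIs: Site J=293, Site A=186, Site M=244, Site H=167. Sum = 293 + 186 + 244 + 167 = 890.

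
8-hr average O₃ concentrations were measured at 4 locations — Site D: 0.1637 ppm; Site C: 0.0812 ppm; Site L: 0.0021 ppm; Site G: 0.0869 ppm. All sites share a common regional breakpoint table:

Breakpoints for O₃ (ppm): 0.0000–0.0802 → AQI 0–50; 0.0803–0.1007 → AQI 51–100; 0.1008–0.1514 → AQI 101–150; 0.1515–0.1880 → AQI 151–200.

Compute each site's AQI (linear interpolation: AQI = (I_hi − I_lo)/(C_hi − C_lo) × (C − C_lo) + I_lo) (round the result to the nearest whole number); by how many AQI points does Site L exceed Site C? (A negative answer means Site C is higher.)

Site D: 0.1637 ∈ [0.1515, 0.1880] ↔ index [151, 200].
151 + (0.1637−0.1515)·(200−151)/(0.1880−0.1515) = 151 + 0.0122·49/0.0365 ≈ 167.38, so AQI = 167.
Site C: 0.0812 lies in 0.0803–0.1007, so I_lo=51, I_hi=100, C_lo=0.0803, C_hi=0.1007.
(100−51)/(0.1007−0.0803) × (0.0812−0.0803) + 51 = 49/0.0204 × 0.0009 + 51 ≈ 53.16 → 53.
Site L: 0.0021 ∈ [0.0000, 0.0802] ↔ index [0, 50].
0 + (0.0021−0.0000)·(50−0)/(0.0802−0.0000) = 0 + 0.0021·50/0.0802 ≈ 1.31, so AQI = 1.
Site G: row 0.0803–0.1007 (AQI 51–100). (100−51)·(0.0869−0.0803)/(0.1007−0.0803) + 51 = 49·0.0066/0.0204 + 51 ≈ 66.85 → 67.
AQIs: Site D=167, Site C=53, Site L=1, Site G=67. Site L (1) − Site C (53) = -52.

-52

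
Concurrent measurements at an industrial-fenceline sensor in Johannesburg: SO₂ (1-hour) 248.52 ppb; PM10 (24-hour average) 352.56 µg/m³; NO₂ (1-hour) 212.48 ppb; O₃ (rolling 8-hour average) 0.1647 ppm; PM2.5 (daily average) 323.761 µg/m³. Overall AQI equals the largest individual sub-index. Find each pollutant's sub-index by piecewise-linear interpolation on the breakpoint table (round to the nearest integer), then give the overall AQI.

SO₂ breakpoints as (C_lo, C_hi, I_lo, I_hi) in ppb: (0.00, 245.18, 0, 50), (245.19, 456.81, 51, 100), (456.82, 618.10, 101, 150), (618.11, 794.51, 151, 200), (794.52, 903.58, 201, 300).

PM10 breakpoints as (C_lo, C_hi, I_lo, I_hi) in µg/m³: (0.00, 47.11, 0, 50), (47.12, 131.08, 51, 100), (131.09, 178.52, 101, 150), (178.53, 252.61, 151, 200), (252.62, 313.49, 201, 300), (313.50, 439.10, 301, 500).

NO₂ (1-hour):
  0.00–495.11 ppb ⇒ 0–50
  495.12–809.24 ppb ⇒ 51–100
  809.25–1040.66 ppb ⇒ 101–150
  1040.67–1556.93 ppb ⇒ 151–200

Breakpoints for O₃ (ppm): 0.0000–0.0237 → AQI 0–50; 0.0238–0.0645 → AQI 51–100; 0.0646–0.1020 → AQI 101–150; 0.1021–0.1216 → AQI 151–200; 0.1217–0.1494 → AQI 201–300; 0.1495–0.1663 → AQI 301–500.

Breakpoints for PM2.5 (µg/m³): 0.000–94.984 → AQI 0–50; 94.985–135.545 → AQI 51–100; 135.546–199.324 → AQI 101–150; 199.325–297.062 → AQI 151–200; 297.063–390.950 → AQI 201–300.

SO₂: 248.52 lies in 245.19–456.81, so I_lo=51, I_hi=100, C_lo=245.19, C_hi=456.81.
(100−51)/(456.81−245.19) × (248.52−245.19) + 51 = 49/211.62 × 3.33 + 51 ≈ 51.77 → 52.
PM10 352.56: bracket 313.50–439.10 → index 301–500; slope 199/125.60, offset 39.06.
AQI = 301 + 199/125.60·39.06 ≈ 362.89 ⇒ 363.
NO₂: 212.48 lies in 0.00–495.11, so I_lo=0, I_hi=50, C_lo=0.00, C_hi=495.11.
(50−0)/(495.11−0.00) × (212.48−0.00) + 0 = 50/495.11 × 212.48 + 0 ≈ 21.46 → 21.
O₃: 0.1647 lies in 0.1495–0.1663, so I_lo=301, I_hi=500, C_lo=0.1495, C_hi=0.1663.
(500−301)/(0.1663−0.1495) × (0.1647−0.1495) + 301 = 199/0.0168 × 0.0152 + 301 ≈ 481.05 → 481.
PM2.5: 323.761 lies in 297.063–390.950, so I_lo=201, I_hi=300, C_lo=297.063, C_hi=390.950.
(300−201)/(390.950−297.063) × (323.761−297.063) + 201 = 99/93.887 × 26.698 + 201 ≈ 229.15 → 229.
Sub-indices: SO₂→52, PM10→363, NO₂→21, O₃→481, PM2.5→229. Overall AQI = max = 481; dominant pollutant is O₃.
AQI 481: Hazardous.

481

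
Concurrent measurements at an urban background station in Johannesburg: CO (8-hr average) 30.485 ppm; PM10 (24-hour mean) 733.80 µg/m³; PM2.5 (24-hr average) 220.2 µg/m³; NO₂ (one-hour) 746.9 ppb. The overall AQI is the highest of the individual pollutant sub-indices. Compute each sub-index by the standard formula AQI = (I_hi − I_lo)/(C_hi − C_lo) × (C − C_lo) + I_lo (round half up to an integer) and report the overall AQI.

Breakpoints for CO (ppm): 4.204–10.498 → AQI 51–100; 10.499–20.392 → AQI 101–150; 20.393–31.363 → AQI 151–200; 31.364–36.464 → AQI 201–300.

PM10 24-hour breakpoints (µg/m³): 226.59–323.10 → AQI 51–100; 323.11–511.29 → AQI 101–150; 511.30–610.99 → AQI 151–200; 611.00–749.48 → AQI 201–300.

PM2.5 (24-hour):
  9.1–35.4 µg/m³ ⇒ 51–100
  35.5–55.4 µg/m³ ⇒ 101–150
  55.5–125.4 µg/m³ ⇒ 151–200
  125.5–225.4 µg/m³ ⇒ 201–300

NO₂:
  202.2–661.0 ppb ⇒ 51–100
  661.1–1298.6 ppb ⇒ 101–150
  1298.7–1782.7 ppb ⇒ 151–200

CO: 30.485 ∈ [20.393, 31.363] ↔ index [151, 200].
151 + (30.485−20.393)·(200−151)/(31.363−20.393) = 151 + 10.092·49/10.970 ≈ 196.08, so AQI = 196.
PM10 733.80: bracket 611.00–749.48 → index 201–300; slope 99/138.48, offset 122.80.
AQI = 201 + 99/138.48·122.80 ≈ 288.79 ⇒ 289.
PM2.5: row 125.5–225.4 (AQI 201–300). (300−201)·(220.2−125.5)/(225.4−125.5) + 201 = 99·94.7/99.9 + 201 ≈ 294.85 → 295.
NO₂: 746.9 lies in 661.1–1298.6, so I_lo=101, I_hi=150, C_lo=661.1, C_hi=1298.6.
(150−101)/(1298.6−661.1) × (746.9−661.1) + 101 = 49/637.5 × 85.8 + 101 ≈ 107.59 → 108.
Sub-indices: CO→196, PM10→289, PM2.5→295, NO₂→108. Overall AQI = max = 295; dominant pollutant is PM2.5.

295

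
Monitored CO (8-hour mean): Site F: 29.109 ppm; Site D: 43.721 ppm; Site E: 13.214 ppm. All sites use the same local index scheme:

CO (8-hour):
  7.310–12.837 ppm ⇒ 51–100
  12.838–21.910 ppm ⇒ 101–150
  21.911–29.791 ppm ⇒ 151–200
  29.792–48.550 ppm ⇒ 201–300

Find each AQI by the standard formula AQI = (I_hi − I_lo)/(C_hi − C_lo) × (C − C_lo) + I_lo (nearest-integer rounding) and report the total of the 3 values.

Site F: row 21.911–29.791 (AQI 151–200). (200−151)·(29.109−21.911)/(29.791−21.911) + 151 = 49·7.198/7.880 + 151 ≈ 195.76 → 196.
Site D: row 29.792–48.550 (AQI 201–300). (300−201)·(43.721−29.792)/(48.550−29.792) + 201 = 99·13.929/18.758 + 201 ≈ 274.51 → 275.
Site E: 13.214 ∈ [12.838, 21.910] ↔ index [101, 150].
101 + (13.214−12.838)·(150−101)/(21.910−12.838) = 101 + 0.376·49/9.072 ≈ 103.03, so AQI = 103.
AQIs: Site F=196, Site D=275, Site E=103. Sum = 196 + 275 + 103 = 574.

574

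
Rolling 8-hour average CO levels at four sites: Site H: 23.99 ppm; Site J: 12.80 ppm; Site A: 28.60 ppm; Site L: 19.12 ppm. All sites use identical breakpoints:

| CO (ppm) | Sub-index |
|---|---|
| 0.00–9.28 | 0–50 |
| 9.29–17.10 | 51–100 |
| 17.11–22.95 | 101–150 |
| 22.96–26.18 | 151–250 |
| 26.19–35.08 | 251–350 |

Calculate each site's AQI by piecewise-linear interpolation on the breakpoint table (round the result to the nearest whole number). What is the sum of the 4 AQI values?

652

Site H: 23.99 ∈ [22.96, 26.18] ↔ index [151, 250].
151 + (23.99−22.96)·(250−151)/(26.18−22.96) = 151 + 1.03·99/3.22 ≈ 182.67, so AQI = 183.
Site J: 12.80 ∈ [9.29, 17.10] ↔ index [51, 100].
51 + (12.80−9.29)·(100−51)/(17.10−9.29) = 51 + 3.51·49/7.81 ≈ 73.02, so AQI = 73.
Site A: 28.60 lies in 26.19–35.08, so I_lo=251, I_hi=350, C_lo=26.19, C_hi=35.08.
(350−251)/(35.08−26.19) × (28.60−26.19) + 251 = 99/8.89 × 2.41 + 251 ≈ 277.84 → 278.
Site L: 19.12 lies in 17.11–22.95, so I_lo=101, I_hi=150, C_lo=17.11, C_hi=22.95.
(150−101)/(22.95−17.11) × (19.12−17.11) + 101 = 49/5.84 × 2.01 + 101 ≈ 117.86 → 118.
AQIs: Site H=183, Site J=73, Site A=278, Site L=118. Sum = 183 + 73 + 278 + 118 = 652.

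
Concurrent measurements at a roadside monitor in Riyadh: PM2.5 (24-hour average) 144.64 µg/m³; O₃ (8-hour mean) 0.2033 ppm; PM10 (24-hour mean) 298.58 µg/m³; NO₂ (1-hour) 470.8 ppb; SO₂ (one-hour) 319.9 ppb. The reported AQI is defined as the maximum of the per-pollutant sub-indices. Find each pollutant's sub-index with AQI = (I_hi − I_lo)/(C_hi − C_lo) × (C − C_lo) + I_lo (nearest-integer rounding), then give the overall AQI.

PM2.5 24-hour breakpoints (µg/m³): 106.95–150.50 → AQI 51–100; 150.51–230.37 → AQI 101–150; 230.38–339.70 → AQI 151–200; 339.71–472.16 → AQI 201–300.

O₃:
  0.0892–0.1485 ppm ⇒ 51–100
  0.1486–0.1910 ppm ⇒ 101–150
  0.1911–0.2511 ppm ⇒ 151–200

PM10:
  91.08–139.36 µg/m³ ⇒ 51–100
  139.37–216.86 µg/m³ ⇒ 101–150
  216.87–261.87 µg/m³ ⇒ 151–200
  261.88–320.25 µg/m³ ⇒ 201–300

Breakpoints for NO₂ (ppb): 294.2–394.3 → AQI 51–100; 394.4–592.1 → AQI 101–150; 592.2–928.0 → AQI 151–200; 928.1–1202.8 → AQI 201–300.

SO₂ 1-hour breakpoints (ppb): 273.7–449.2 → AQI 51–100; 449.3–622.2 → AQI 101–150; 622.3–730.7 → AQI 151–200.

263

PM2.5: 144.64 ∈ [106.95, 150.50] ↔ index [51, 100].
51 + (144.64−106.95)·(100−51)/(150.50−106.95) = 51 + 37.69·49/43.55 ≈ 93.41, so AQI = 93.
O₃: 0.2033 ∈ [0.1911, 0.2511] ↔ index [151, 200].
151 + (0.2033−0.1911)·(200−151)/(0.2511−0.1911) = 151 + 0.0122·49/0.0600 ≈ 160.96, so AQI = 161.
PM10: row 261.88–320.25 (AQI 201–300). (300−201)·(298.58−261.88)/(320.25−261.88) + 201 = 99·36.70/58.37 + 201 ≈ 263.25 → 263.
NO₂: row 394.4–592.1 (AQI 101–150). (150−101)·(470.8−394.4)/(592.1−394.4) + 101 = 49·76.4/197.7 + 101 ≈ 119.94 → 120.
SO₂: 319.9 lies in 273.7–449.2, so I_lo=51, I_hi=100, C_lo=273.7, C_hi=449.2.
(100−51)/(449.2−273.7) × (319.9−273.7) + 51 = 49/175.5 × 46.2 + 51 ≈ 63.90 → 64.
Sub-indices: PM2.5→93, O₃→161, PM10→263, NO₂→120, SO₂→64. Overall AQI = max = 263; dominant pollutant is PM10.
AQI 263: Very Unhealthy.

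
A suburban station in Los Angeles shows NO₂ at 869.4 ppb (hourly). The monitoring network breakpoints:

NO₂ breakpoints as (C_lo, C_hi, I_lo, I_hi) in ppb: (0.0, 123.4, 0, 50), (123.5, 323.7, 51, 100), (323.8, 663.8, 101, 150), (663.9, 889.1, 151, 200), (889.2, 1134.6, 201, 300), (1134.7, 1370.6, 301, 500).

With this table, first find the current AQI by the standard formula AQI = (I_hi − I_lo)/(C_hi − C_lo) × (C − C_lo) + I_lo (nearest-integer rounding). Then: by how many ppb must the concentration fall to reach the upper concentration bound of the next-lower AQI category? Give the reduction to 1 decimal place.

205.6

NO₂: row 663.9–889.1 (AQI 151–200). (200−151)·(869.4−663.9)/(889.1−663.9) + 151 = 49·205.5/225.2 + 151 ≈ 195.71 → 196.
Current AQI 196 is in the Unhealthy range (151–200). The next-lower category tops out at AQI 150, whose upper concentration bound is 663.8 ppb.
Reduction needed = 869.4 − 663.8 = 205.6 ppb.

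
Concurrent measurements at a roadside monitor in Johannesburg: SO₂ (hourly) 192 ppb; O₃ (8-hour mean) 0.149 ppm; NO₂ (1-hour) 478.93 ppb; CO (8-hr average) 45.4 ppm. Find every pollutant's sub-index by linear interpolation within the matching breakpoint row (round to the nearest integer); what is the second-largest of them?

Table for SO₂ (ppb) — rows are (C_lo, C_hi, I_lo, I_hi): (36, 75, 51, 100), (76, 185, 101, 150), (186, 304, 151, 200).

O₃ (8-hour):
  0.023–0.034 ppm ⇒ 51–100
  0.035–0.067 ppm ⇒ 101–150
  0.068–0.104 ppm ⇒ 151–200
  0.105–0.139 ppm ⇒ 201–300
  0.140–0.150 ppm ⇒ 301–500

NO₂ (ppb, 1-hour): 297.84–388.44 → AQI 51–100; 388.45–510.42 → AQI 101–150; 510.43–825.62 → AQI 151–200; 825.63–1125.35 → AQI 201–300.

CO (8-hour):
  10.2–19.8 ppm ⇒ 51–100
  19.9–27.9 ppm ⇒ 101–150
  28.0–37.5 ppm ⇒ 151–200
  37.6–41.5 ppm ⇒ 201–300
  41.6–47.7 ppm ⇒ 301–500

425

SO₂: 192 ∈ [186, 304] ↔ index [151, 200].
151 + (192−186)·(200−151)/(304−186) = 151 + 6·49/118 ≈ 153.49, so AQI = 153.
O₃: 0.149 ∈ [0.140, 0.150] ↔ index [301, 500].
301 + (0.149−0.140)·(500−301)/(0.150−0.140) = 301 + 0.009·199/0.010 ≈ 480.10, so AQI = 480.
NO₂ 478.93: bracket 388.45–510.42 → index 101–150; slope 49/121.97, offset 90.48.
AQI = 101 + 49/121.97·90.48 ≈ 137.35 ⇒ 137.
CO: 45.4 lies in 41.6–47.7, so I_lo=301, I_hi=500, C_lo=41.6, C_hi=47.7.
(500−301)/(47.7−41.6) × (45.4−41.6) + 301 = 199/6.1 × 3.8 + 301 ≈ 424.97 → 425.
Sub-indices: SO₂→153, O₃→480, NO₂→137, CO→425. Ranked high→low: 480, 425, 153, 137. Second-highest sub-index = 425.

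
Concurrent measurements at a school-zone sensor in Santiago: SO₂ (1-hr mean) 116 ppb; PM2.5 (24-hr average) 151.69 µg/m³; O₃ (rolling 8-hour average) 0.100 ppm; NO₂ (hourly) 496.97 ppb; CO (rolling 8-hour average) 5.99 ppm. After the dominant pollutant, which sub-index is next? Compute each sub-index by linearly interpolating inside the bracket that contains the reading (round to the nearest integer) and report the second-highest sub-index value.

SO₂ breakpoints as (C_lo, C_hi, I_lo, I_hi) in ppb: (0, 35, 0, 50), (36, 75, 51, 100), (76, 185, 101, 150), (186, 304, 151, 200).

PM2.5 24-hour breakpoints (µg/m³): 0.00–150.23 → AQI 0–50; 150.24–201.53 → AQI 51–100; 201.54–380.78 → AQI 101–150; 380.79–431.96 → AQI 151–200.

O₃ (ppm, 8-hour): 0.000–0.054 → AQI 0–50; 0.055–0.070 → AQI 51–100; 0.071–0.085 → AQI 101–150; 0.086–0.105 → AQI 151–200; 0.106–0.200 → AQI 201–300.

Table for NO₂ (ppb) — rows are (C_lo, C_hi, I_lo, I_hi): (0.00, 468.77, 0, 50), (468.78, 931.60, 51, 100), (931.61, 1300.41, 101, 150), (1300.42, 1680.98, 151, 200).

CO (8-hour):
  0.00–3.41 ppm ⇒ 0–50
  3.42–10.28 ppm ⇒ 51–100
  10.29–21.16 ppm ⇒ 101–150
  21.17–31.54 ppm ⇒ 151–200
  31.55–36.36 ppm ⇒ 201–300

SO₂ 116: bracket 76–185 → index 101–150; slope 49/109, offset 40.
AQI = 101 + 49/109·40 ≈ 118.98 ⇒ 119.
PM2.5: 151.69 ∈ [150.24, 201.53] ↔ index [51, 100].
51 + (151.69−150.24)·(100−51)/(201.53−150.24) = 51 + 1.45·49/51.29 ≈ 52.39, so AQI = 52.
O₃: 0.100 ∈ [0.086, 0.105] ↔ index [151, 200].
151 + (0.100−0.086)·(200−151)/(0.105−0.086) = 151 + 0.014·49/0.019 ≈ 187.11, so AQI = 187.
NO₂: 496.97 lies in 468.78–931.60, so I_lo=51, I_hi=100, C_lo=468.78, C_hi=931.60.
(100−51)/(931.60−468.78) × (496.97−468.78) + 51 = 49/462.82 × 28.19 + 51 ≈ 53.98 → 54.
CO: row 3.42–10.28 (AQI 51–100). (100−51)·(5.99−3.42)/(10.28−3.42) + 51 = 49·2.57/6.86 + 51 ≈ 69.36 → 69.
Sub-indices: SO₂→119, PM2.5→52, O₃→187, NO₂→54, CO→69. Ranked high→low: 187, 119, 69, 54, 52. Second-highest sub-index = 119.

119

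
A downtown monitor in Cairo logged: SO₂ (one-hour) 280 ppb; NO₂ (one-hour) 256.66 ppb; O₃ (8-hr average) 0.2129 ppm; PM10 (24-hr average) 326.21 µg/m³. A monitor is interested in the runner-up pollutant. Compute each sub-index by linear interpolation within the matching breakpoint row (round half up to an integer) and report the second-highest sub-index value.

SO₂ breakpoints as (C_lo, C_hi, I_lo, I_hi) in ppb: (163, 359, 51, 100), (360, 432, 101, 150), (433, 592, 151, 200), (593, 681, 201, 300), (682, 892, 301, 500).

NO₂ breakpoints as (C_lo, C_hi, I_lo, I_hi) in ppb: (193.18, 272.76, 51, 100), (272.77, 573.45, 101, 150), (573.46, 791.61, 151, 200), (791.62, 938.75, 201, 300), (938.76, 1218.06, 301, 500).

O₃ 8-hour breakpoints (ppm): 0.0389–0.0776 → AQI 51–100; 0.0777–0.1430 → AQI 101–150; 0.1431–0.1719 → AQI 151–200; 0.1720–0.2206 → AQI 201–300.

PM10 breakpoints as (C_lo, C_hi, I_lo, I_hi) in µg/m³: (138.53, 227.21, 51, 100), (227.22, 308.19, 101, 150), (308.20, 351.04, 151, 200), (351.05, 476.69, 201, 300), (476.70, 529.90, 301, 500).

SO₂: 280 ∈ [163, 359] ↔ index [51, 100].
51 + (280−163)·(100−51)/(359−163) = 51 + 117·49/196 ≈ 80.25, so AQI = 80.
NO₂: 256.66 lies in 193.18–272.76, so I_lo=51, I_hi=100, C_lo=193.18, C_hi=272.76.
(100−51)/(272.76−193.18) × (256.66−193.18) + 51 = 49/79.58 × 63.48 + 51 ≈ 90.09 → 90.
O₃ 0.2129: bracket 0.1720–0.2206 → index 201–300; slope 99/0.0486, offset 0.0409.
AQI = 201 + 99/0.0486·0.0409 ≈ 284.31 ⇒ 284.
PM10: row 308.20–351.04 (AQI 151–200). (200−151)·(326.21−308.20)/(351.04−308.20) + 151 = 49·18.01/42.84 + 151 ≈ 171.60 → 172.
Sub-indices: SO₂→80, NO₂→90, O₃→284, PM10→172. Ranked high→low: 284, 172, 90, 80. Second-highest sub-index = 172.

172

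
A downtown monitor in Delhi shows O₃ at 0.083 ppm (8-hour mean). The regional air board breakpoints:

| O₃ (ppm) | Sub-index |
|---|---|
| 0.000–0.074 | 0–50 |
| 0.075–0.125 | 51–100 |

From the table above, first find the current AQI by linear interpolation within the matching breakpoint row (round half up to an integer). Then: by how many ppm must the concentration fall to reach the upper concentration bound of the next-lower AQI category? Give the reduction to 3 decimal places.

O₃: 0.083 lies in 0.075–0.125, so I_lo=51, I_hi=100, C_lo=0.075, C_hi=0.125.
(100−51)/(0.125−0.075) × (0.083−0.075) + 51 = 49/0.050 × 0.008 + 51 ≈ 58.84 → 59.
Current AQI 59 is in the Moderate range (51–100). The next-lower category tops out at AQI 50, whose upper concentration bound is 0.074 ppm.
Reduction needed = 0.083 − 0.074 = 0.009 ppm.

0.009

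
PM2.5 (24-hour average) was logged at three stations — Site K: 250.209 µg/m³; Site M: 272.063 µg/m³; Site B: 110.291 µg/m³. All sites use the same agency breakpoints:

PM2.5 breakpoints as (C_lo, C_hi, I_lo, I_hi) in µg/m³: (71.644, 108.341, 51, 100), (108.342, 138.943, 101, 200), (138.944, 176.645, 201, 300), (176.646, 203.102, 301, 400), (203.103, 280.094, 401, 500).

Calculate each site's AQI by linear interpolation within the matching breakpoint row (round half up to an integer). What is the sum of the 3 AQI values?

1059

Site K 250.209: bracket 203.103–280.094 → index 401–500; slope 99/76.991, offset 47.106.
AQI = 401 + 99/76.991·47.106 ≈ 461.57 ⇒ 462.
Site M: 272.063 lies in 203.103–280.094, so I_lo=401, I_hi=500, C_lo=203.103, C_hi=280.094.
(500−401)/(280.094−203.103) × (272.063−203.103) + 401 = 99/76.991 × 68.960 + 401 ≈ 489.67 → 490.
Site B: row 108.342–138.943 (AQI 101–200). (200−101)·(110.291−108.342)/(138.943−108.342) + 101 = 99·1.949/30.601 + 101 ≈ 107.31 → 107.
AQIs: Site K=462, Site M=490, Site B=107. Sum = 462 + 490 + 107 = 1059.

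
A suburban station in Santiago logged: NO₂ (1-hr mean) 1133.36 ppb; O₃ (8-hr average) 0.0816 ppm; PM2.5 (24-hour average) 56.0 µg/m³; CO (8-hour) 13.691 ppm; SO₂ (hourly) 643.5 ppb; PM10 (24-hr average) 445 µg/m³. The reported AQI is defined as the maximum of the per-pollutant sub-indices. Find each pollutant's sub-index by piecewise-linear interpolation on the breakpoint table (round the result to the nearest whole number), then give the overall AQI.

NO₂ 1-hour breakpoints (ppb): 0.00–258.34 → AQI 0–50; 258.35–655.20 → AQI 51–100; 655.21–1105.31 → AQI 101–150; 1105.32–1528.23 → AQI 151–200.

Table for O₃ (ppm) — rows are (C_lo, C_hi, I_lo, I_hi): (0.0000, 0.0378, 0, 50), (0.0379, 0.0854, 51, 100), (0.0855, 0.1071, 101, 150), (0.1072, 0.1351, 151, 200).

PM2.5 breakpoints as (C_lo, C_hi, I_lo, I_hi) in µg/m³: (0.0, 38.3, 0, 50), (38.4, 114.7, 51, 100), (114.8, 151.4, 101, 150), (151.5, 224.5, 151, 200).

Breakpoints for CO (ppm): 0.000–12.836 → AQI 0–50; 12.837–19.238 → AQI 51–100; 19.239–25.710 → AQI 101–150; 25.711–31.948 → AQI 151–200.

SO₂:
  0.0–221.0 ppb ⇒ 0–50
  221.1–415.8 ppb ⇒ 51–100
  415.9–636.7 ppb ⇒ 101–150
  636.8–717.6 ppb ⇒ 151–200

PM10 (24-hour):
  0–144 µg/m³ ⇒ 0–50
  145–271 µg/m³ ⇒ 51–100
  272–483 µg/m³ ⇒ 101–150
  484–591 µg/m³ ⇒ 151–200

NO₂ 1133.36: bracket 1105.32–1528.23 → index 151–200; slope 49/422.91, offset 28.04.
AQI = 151 + 49/422.91·28.04 ≈ 154.25 ⇒ 154.
O₃: 0.0816 lies in 0.0379–0.0854, so I_lo=51, I_hi=100, C_lo=0.0379, C_hi=0.0854.
(100−51)/(0.0854−0.0379) × (0.0816−0.0379) + 51 = 49/0.0475 × 0.0437 + 51 ≈ 96.08 → 96.
PM2.5: 56.0 lies in 38.4–114.7, so I_lo=51, I_hi=100, C_lo=38.4, C_hi=114.7.
(100−51)/(114.7−38.4) × (56.0−38.4) + 51 = 49/76.3 × 17.6 + 51 ≈ 62.30 → 62.
CO 13.691: bracket 12.837–19.238 → index 51–100; slope 49/6.401, offset 0.854.
AQI = 51 + 49/6.401·0.854 ≈ 57.54 ⇒ 58.
SO₂ 643.5: bracket 636.8–717.6 → index 151–200; slope 49/80.8, offset 6.7.
AQI = 151 + 49/80.8·6.7 ≈ 155.06 ⇒ 155.
PM10: 445 lies in 272–483, so I_lo=101, I_hi=150, C_lo=272, C_hi=483.
(150−101)/(483−272) × (445−272) + 101 = 49/211 × 173 + 101 ≈ 141.18 → 141.
Sub-indices: NO₂→154, O₃→96, PM2.5→62, CO→58, SO₂→155, PM10→141. Overall AQI = max = 155; dominant pollutant is SO₂.
AQI 155: Unhealthy.

155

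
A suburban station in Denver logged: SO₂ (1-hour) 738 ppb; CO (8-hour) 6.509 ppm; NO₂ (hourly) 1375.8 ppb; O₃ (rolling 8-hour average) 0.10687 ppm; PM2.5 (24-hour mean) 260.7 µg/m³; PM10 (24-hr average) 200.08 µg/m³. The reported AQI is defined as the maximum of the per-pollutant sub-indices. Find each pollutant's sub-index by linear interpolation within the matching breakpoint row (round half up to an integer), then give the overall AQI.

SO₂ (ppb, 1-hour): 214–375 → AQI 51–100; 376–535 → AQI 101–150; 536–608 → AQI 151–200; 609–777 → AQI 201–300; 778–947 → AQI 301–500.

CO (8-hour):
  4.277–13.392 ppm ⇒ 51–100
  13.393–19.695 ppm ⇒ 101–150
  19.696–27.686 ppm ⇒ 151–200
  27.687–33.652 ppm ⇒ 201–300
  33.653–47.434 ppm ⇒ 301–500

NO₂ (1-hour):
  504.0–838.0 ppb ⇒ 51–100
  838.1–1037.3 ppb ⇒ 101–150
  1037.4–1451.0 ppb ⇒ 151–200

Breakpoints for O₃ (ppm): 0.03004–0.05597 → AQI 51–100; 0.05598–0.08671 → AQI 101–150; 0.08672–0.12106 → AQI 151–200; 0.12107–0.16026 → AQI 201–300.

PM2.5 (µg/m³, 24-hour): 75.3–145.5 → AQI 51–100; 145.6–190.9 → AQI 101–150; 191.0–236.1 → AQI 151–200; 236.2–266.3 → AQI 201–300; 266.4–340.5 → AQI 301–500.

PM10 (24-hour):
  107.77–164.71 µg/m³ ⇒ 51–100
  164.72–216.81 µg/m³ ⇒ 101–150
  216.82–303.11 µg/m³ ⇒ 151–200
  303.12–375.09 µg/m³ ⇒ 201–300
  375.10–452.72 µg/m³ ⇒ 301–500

282

SO₂: 738 lies in 609–777, so I_lo=201, I_hi=300, C_lo=609, C_hi=777.
(300−201)/(777−609) × (738−609) + 201 = 99/168 × 129 + 201 ≈ 277.02 → 277.
CO: 6.509 lies in 4.277–13.392, so I_lo=51, I_hi=100, C_lo=4.277, C_hi=13.392.
(100−51)/(13.392−4.277) × (6.509−4.277) + 51 = 49/9.115 × 2.232 + 51 ≈ 63.00 → 63.
NO₂ 1375.8: bracket 1037.4–1451.0 → index 151–200; slope 49/413.6, offset 338.4.
AQI = 151 + 49/413.6·338.4 ≈ 191.09 ⇒ 191.
O₃: 0.10687 ∈ [0.08672, 0.12106] ↔ index [151, 200].
151 + (0.10687−0.08672)·(200−151)/(0.12106−0.08672) = 151 + 0.02015·49/0.03434 ≈ 179.75, so AQI = 180.
PM2.5: row 236.2–266.3 (AQI 201–300). (300−201)·(260.7−236.2)/(266.3−236.2) + 201 = 99·24.5/30.1 + 201 ≈ 281.58 → 282.
PM10: 200.08 lies in 164.72–216.81, so I_lo=101, I_hi=150, C_lo=164.72, C_hi=216.81.
(150−101)/(216.81−164.72) × (200.08−164.72) + 101 = 49/52.09 × 35.36 + 101 ≈ 134.26 → 134.
Sub-indices: SO₂→277, CO→63, NO₂→191, O₃→180, PM2.5→282, PM10→134. Overall AQI = max = 282; dominant pollutant is PM2.5.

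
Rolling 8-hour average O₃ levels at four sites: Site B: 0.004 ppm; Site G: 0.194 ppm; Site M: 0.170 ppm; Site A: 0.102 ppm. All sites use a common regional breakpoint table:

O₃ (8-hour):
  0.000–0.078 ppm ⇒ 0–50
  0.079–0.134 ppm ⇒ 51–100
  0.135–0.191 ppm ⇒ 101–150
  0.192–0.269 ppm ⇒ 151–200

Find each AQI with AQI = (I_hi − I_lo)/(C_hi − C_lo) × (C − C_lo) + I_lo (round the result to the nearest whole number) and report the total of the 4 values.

358

Site B: 0.004 ∈ [0.000, 0.078] ↔ index [0, 50].
0 + (0.004−0.000)·(50−0)/(0.078−0.000) = 0 + 0.004·50/0.078 ≈ 2.56, so AQI = 3.
Site G: 0.194 lies in 0.192–0.269, so I_lo=151, I_hi=200, C_lo=0.192, C_hi=0.269.
(200−151)/(0.269−0.192) × (0.194−0.192) + 151 = 49/0.077 × 0.002 + 151 ≈ 152.27 → 152.
Site M: row 0.135–0.191 (AQI 101–150). (150−101)·(0.170−0.135)/(0.191−0.135) + 101 = 49·0.035/0.056 + 101 ≈ 131.63 → 132.
Site A: 0.102 lies in 0.079–0.134, so I_lo=51, I_hi=100, C_lo=0.079, C_hi=0.134.
(100−51)/(0.134−0.079) × (0.102−0.079) + 51 = 49/0.055 × 0.023 + 51 ≈ 71.49 → 71.
AQIs: Site B=3, Site G=152, Site M=132, Site A=71. Sum = 3 + 152 + 132 + 71 = 358.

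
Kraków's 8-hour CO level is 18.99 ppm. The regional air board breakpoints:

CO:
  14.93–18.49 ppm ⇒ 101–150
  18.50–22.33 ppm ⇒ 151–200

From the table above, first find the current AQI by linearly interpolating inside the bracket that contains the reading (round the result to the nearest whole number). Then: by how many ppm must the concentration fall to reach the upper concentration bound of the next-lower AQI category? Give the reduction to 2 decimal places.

0.50

CO: 18.99 ∈ [18.50, 22.33] ↔ index [151, 200].
151 + (18.99−18.50)·(200−151)/(22.33−18.50) = 151 + 0.49·49/3.83 ≈ 157.27, so AQI = 157.
Current AQI 157 is in the Unhealthy range (151–200). The next-lower category tops out at AQI 150, whose upper concentration bound is 18.49 ppm.
Reduction needed = 18.99 − 18.49 = 0.50 ppm.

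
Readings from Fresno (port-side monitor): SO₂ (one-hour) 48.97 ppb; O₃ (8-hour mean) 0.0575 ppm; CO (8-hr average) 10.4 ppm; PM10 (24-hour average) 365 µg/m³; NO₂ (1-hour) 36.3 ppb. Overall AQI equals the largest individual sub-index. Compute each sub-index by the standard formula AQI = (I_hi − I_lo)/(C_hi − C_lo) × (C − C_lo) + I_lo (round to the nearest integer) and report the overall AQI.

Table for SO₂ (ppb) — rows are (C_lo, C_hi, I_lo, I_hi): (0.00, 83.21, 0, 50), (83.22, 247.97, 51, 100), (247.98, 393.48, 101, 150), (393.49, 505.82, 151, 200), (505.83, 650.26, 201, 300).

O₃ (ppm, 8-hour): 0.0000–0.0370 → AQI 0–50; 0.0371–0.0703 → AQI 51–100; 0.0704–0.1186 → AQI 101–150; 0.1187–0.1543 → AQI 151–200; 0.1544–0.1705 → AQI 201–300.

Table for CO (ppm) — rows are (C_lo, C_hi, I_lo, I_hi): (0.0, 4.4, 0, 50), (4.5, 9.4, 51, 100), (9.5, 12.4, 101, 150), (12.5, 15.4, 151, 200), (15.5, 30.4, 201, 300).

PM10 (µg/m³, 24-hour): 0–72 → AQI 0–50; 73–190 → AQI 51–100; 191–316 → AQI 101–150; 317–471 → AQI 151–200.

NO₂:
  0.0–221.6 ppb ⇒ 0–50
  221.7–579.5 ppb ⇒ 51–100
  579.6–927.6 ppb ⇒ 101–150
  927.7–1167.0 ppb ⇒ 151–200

166

SO₂: 48.97 ∈ [0.00, 83.21] ↔ index [0, 50].
0 + (48.97−0.00)·(50−0)/(83.21−0.00) = 0 + 48.97·50/83.21 ≈ 29.43, so AQI = 29.
O₃: 0.0575 ∈ [0.0371, 0.0703] ↔ index [51, 100].
51 + (0.0575−0.0371)·(100−51)/(0.0703−0.0371) = 51 + 0.0204·49/0.0332 ≈ 81.11, so AQI = 81.
CO 10.4: bracket 9.5–12.4 → index 101–150; slope 49/2.9, offset 0.9.
AQI = 101 + 49/2.9·0.9 ≈ 116.21 ⇒ 116.
PM10 365: bracket 317–471 → index 151–200; slope 49/154, offset 48.
AQI = 151 + 49/154·48 ≈ 166.27 ⇒ 166.
NO₂: 36.3 lies in 0.0–221.6, so I_lo=0, I_hi=50, C_lo=0.0, C_hi=221.6.
(50−0)/(221.6−0.0) × (36.3−0.0) + 0 = 50/221.6 × 36.3 + 0 ≈ 8.19 → 8.
Sub-indices: SO₂→29, O₃→81, CO→116, PM10→166, NO₂→8. Overall AQI = max = 166; dominant pollutant is PM10.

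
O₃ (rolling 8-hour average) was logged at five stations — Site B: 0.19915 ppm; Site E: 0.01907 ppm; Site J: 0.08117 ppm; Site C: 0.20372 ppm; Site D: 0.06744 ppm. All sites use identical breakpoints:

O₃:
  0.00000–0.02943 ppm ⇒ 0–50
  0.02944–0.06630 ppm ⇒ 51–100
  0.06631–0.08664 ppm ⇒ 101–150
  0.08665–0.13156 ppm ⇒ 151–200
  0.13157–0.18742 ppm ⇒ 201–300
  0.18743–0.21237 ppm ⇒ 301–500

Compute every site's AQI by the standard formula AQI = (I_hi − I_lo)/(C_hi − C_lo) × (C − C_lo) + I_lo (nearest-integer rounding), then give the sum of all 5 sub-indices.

1099

Site B: 0.19915 ∈ [0.18743, 0.21237] ↔ index [301, 500].
301 + (0.19915−0.18743)·(500−301)/(0.21237−0.18743) = 301 + 0.01172·199/0.02494 ≈ 394.52, so AQI = 395.
Site E: 0.01907 ∈ [0.00000, 0.02943] ↔ index [0, 50].
0 + (0.01907−0.00000)·(50−0)/(0.02943−0.00000) = 0 + 0.01907·50/0.02943 ≈ 32.40, so AQI = 32.
Site J: row 0.06631–0.08664 (AQI 101–150). (150−101)·(0.08117−0.06631)/(0.08664−0.06631) + 101 = 49·0.01486/0.02033 + 101 ≈ 136.82 → 137.
Site C: row 0.18743–0.21237 (AQI 301–500). (500−301)·(0.20372−0.18743)/(0.21237−0.18743) + 301 = 199·0.01629/0.02494 + 301 ≈ 430.98 → 431.
Site D: row 0.06631–0.08664 (AQI 101–150). (150−101)·(0.06744−0.06631)/(0.08664−0.06631) + 101 = 49·0.00113/0.02033 + 101 ≈ 103.72 → 104.
AQIs: Site B=395, Site E=32, Site J=137, Site C=431, Site D=104. Sum = 395 + 32 + 137 + 431 + 104 = 1099.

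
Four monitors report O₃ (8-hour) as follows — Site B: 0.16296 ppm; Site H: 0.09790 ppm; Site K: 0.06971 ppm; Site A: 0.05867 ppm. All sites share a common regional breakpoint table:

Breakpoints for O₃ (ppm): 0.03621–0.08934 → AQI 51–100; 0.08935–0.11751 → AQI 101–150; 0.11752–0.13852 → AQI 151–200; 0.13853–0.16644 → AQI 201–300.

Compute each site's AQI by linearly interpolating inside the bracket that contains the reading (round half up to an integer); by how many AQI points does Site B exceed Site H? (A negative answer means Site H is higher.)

Site B 0.16296: bracket 0.13853–0.16644 → index 201–300; slope 99/0.02791, offset 0.02443.
AQI = 201 + 99/0.02791·0.02443 ≈ 287.66 ⇒ 288.
Site H: row 0.08935–0.11751 (AQI 101–150). (150−101)·(0.09790−0.08935)/(0.11751−0.08935) + 101 = 49·0.00855/0.02816 + 101 ≈ 115.88 → 116.
Site K: 0.06971 ∈ [0.03621, 0.08934] ↔ index [51, 100].
51 + (0.06971−0.03621)·(100−51)/(0.08934−0.03621) = 51 + 0.03350·49/0.05313 ≈ 81.90, so AQI = 82.
Site A: 0.05867 lies in 0.03621–0.08934, so I_lo=51, I_hi=100, C_lo=0.03621, C_hi=0.08934.
(100−51)/(0.08934−0.03621) × (0.05867−0.03621) + 51 = 49/0.05313 × 0.02246 + 51 ≈ 71.71 → 72.
AQIs: Site B=288, Site H=116, Site K=82, Site A=72. Site B (288) − Site H (116) = 172.

172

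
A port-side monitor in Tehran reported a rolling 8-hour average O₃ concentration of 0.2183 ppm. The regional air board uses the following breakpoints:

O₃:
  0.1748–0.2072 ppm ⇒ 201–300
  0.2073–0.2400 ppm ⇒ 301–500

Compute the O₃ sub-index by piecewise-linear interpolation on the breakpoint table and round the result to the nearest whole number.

O₃: row 0.2073–0.2400 (AQI 301–500). (500−301)·(0.2183−0.2073)/(0.2400−0.2073) + 301 = 199·0.0110/0.0327 + 301 ≈ 367.94 → 368.

368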